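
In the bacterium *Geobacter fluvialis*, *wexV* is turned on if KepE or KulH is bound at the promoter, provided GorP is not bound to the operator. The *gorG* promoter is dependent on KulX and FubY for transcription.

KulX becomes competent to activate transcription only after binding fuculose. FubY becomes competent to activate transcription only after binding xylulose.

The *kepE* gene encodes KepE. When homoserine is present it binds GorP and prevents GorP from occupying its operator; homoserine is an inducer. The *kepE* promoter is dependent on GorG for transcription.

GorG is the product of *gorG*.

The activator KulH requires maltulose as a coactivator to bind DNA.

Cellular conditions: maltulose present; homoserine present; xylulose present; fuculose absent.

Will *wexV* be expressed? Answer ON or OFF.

Fuculose is absent, so KulX is inactive.
Xylulose is present, so FubY is active.
Required activator KulX is absent, so *gorG* is not transcribed.
So GorG is not produced.
Required activator GorG is absent, so *kepE* is not transcribed.
So KepE is not produced.
Homoserine is present, so GorP is inactive.
Maltulose is present, so KulH is active.
Activator KulH is present, so *wexV* is transcribed.

ON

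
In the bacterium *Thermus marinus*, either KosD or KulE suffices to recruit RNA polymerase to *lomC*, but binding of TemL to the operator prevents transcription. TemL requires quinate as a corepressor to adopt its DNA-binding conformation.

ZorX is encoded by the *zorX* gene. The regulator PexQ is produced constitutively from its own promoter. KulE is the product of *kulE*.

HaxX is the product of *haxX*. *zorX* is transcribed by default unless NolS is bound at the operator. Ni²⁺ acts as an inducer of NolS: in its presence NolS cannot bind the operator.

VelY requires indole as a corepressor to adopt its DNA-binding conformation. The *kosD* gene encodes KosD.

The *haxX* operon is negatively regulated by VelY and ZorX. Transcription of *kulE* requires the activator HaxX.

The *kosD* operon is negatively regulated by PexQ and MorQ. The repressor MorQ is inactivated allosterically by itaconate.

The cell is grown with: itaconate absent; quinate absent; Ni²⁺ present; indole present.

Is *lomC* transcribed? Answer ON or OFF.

PexQ is produced constitutively and is active.
Itaconate is absent, so MorQ is active.
With repressor PexQ bound, *kosD* is not transcribed.
So KosD is not produced.
Quinate is absent, so TemL is inactive.
Indole is present, so VelY is active.
Ni²⁺ is present, so NolS is inactive.
With no repressor bound, *zorX* is transcribed.
So ZorX is produced and active.
With repressor VelY bound, *haxX* is not transcribed.
So HaxX is not produced.
Required activator HaxX is absent, so *kulE* is not transcribed.
So KulE is not produced.
No activator is available at the *lomC* promoter, so *lomC* is not transcribed.

OFF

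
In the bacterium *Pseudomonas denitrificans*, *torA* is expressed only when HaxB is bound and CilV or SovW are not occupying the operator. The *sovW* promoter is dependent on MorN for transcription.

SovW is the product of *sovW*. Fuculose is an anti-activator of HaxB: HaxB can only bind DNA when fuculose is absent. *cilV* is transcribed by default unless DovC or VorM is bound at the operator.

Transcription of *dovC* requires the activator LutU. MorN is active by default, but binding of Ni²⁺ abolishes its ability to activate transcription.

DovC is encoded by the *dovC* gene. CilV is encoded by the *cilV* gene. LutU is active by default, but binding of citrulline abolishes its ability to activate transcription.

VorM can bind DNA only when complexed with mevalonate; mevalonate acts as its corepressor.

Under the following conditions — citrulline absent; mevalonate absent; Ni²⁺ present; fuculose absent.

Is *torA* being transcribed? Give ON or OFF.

ON

Citrulline is absent, so LutU is active.
No repressor is bound and LutU is active, so *dovC* is transcribed.
So DovC is produced and active.
Mevalonate is absent, so VorM is inactive.
With repressor DovC bound, *cilV* is not transcribed.
So CilV is not produced.
Ni²⁺ is present, so MorN is inactive.
Required activator MorN is absent, so *sovW* is not transcribed.
So SovW is not produced.
Fuculose is absent, so HaxB is active.
No repressor is bound and HaxB is active, so *torA* is transcribed.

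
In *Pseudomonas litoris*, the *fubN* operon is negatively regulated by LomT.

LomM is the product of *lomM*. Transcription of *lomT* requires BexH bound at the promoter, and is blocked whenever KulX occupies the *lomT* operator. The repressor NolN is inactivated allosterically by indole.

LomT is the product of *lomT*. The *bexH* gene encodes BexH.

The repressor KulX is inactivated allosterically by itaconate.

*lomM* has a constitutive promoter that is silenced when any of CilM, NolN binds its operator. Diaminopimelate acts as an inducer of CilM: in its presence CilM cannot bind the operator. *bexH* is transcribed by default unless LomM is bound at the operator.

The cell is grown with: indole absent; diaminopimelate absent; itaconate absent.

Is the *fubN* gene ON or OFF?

Diaminopimelate is absent, so CilM is active.
Indole is absent, so NolN is active.
With repressor CilM bound, *lomM* is not transcribed.
So LomM is not produced.
With no repressor bound, *bexH* is transcribed.
So BexH is produced and active.
Itaconate is absent, so KulX is active.
With repressor KulX bound, *lomT* is not transcribed.
So LomT is not produced.
With no repressor bound, *fubN* is transcribed.

ON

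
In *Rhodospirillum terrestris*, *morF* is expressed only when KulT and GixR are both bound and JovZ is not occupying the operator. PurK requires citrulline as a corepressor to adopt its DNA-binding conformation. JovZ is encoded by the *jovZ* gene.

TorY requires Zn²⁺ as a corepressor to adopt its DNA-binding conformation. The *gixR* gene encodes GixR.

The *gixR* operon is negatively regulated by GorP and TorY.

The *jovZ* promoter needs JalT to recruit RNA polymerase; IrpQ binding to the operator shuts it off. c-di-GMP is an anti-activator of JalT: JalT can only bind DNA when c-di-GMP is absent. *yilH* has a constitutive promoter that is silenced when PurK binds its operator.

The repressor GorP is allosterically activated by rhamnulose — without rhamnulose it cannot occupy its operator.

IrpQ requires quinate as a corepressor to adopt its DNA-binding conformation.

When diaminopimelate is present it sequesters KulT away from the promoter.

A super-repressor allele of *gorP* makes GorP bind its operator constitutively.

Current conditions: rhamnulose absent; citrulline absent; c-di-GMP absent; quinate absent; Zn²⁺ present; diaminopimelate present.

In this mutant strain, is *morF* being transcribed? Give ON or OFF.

Diaminopimelate is present, so KulT is inactive.
GorP is constitutively active in this strain.
Zn²⁺ is present, so TorY is active.
With repressor GorP bound, *gixR* is not transcribed.
So GixR is not produced.
c-di-GMP is absent, so JalT is active.
Quinate is absent, so IrpQ is inactive.
No repressor is bound and JalT is active, so *jovZ* is transcribed.
So JovZ is produced and active.
With repressor JovZ bound, *morF* is not transcribed.

OFF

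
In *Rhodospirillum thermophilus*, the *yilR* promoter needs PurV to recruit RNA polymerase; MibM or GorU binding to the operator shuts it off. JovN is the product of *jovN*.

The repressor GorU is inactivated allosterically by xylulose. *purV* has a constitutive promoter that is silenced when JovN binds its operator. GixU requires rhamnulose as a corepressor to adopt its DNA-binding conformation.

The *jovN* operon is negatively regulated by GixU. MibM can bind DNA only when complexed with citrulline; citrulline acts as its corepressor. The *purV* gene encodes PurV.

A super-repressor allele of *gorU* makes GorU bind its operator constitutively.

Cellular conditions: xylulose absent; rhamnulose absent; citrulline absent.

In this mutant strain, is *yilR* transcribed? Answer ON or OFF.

Rhamnulose is absent, so GixU is inactive.
With no repressor bound, *jovN* is transcribed.
So JovN is produced and active.
With repressor JovN bound, *purV* is not transcribed.
So PurV is not produced.
Citrulline is absent, so MibM is inactive.
GorU is constitutively active in this strain.
With repressor GorU bound, *yilR* is not transcribed.

OFF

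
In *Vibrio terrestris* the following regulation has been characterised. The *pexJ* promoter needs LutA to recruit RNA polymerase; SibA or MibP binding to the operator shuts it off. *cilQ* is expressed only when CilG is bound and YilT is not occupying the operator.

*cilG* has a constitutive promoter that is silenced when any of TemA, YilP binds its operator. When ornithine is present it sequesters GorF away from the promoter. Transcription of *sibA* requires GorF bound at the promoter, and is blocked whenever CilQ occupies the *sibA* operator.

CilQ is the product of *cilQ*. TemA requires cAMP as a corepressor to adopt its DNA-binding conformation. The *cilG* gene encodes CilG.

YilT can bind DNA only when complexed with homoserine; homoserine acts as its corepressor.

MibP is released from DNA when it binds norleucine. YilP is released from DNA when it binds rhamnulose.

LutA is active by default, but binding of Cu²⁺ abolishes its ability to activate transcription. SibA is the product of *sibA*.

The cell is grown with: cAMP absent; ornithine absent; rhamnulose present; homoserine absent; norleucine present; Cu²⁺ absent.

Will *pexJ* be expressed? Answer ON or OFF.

Ornithine is absent, so GorF is active.
cAMP is absent, so TemA is inactive.
Rhamnulose is present, so YilP is inactive.
With no repressor bound, *cilG* is transcribed.
So CilG is produced and active.
Homoserine is absent, so YilT is inactive.
No repressor is bound and CilG is active, so *cilQ* is transcribed.
So CilQ is produced and active.
With repressor CilQ bound, *sibA* is not transcribed.
So SibA is not produced.
Cu²⁺ is absent, so LutA is active.
Norleucine is present, so MibP is inactive.
No repressor is bound and LutA is active, so *pexJ* is transcribed.

ON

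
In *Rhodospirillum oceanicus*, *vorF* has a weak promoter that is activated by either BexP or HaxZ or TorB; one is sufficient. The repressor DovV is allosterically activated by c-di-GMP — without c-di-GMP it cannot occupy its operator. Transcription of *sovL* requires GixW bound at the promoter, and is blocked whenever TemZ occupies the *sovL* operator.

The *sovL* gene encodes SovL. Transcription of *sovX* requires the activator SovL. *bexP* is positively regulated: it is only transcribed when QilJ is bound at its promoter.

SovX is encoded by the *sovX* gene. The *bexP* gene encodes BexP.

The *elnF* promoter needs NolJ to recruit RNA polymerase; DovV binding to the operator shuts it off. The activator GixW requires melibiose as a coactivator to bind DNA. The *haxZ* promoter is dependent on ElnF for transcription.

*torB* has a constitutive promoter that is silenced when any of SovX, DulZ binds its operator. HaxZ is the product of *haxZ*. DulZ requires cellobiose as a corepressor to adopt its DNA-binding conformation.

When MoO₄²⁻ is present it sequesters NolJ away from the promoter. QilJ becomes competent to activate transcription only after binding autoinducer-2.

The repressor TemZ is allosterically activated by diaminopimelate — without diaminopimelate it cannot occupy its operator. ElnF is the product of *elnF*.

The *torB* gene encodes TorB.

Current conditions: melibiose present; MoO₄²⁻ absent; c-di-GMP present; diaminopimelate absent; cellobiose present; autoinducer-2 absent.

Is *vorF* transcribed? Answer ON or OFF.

OFF

Autoinducer-2 is absent, so QilJ is inactive.
Required activator QilJ is absent, so *bexP* is not transcribed.
So BexP is not produced.
MoO₄²⁻ is absent, so NolJ is active.
c-di-GMP is present, so DovV is active.
With repressor DovV bound, *elnF* is not transcribed.
So ElnF is not produced.
Required activator ElnF is absent, so *haxZ* is not transcribed.
So HaxZ is not produced.
Diaminopimelate is absent, so TemZ is inactive.
Melibiose is present, so GixW is active.
No repressor is bound and GixW is active, so *sovL* is transcribed.
So SovL is produced and active.
No repressor is bound and SovL is active, so *sovX* is transcribed.
So SovX is produced and active.
Cellobiose is present, so DulZ is active.
With repressor SovX bound, *torB* is not transcribed.
So TorB is not produced.
No activator is available at the *vorF* promoter, so *vorF* is not transcribed.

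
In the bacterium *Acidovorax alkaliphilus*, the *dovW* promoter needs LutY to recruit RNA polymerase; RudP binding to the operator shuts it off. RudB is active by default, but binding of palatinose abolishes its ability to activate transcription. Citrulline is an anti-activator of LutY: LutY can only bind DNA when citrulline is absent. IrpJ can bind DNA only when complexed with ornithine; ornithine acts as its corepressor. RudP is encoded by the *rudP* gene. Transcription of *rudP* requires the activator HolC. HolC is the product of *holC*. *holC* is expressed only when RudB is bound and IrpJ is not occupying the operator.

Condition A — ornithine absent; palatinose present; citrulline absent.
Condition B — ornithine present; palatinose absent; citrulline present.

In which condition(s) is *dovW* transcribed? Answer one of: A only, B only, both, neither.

Condition A:
Ornithine is absent, so IrpJ is inactive.
Palatinose is present, so RudB is inactive.
Required activator RudB is absent, so *holC* is not transcribed.
So HolC is not produced.
Required activator HolC is absent, so *rudP* is not transcribed.
So RudP is not produced.
Citrulline is absent, so LutY is active.
No repressor is bound and LutY is active, so *dovW* is transcribed.
→ *dovW* is ON in A.
Condition B:
Ornithine is present, so IrpJ is active.
Palatinose is absent, so RudB is active.
With repressor IrpJ bound, *holC* is not transcribed.
So HolC is not produced.
Required activator HolC is absent, so *rudP* is not transcribed.
So RudP is not produced.
Citrulline is present, so LutY is inactive.
Required activator LutY is absent, so *dovW* is not transcribed.
→ *dovW* is OFF in B.

A only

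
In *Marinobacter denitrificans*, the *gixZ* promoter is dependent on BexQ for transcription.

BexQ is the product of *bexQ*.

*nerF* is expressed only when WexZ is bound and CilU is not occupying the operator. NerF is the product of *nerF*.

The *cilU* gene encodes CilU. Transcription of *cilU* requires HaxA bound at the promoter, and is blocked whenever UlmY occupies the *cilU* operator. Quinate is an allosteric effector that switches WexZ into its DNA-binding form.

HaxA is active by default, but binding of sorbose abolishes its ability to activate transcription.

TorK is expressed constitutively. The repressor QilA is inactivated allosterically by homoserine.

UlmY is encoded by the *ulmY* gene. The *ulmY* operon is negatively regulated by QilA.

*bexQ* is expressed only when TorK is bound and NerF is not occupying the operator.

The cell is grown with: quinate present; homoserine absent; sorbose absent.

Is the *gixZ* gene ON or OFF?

ON

Homoserine is absent, so QilA is active.
With repressor QilA bound, *ulmY* is not transcribed.
So UlmY is not produced.
Sorbose is absent, so HaxA is active.
No repressor is bound and HaxA is active, so *cilU* is transcribed.
So CilU is produced and active.
Quinate is present, so WexZ is active.
With repressor CilU bound, *nerF* is not transcribed.
So NerF is not produced.
TorK is produced constitutively and is active.
No repressor is bound and TorK is active, so *bexQ* is transcribed.
So BexQ is produced and active.
No repressor is bound and BexQ is active, so *gixZ* is transcribed.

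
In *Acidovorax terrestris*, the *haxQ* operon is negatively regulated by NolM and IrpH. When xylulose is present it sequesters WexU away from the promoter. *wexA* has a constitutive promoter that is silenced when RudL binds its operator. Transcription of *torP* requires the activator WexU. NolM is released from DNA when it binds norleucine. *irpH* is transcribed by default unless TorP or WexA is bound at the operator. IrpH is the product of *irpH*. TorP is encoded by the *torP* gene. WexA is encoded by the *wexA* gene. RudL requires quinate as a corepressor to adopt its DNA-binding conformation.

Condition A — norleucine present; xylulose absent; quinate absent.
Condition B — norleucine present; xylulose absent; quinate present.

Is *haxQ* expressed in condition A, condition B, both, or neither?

Condition A:
Norleucine is present, so NolM is inactive.
Xylulose is absent, so WexU is active.
No repressor is bound and WexU is active, so *torP* is transcribed.
So TorP is produced and active.
Quinate is absent, so RudL is inactive.
With no repressor bound, *wexA* is transcribed.
So WexA is produced and active.
With repressor TorP bound, *irpH* is not transcribed.
So IrpH is not produced.
With no repressor bound, *haxQ* is transcribed.
→ *haxQ* is ON in A.
Condition B:
Norleucine is present, so NolM is inactive.
Xylulose is absent, so WexU is active.
No repressor is bound and WexU is active, so *torP* is transcribed.
So TorP is produced and active.
Quinate is present, so RudL is active.
With repressor RudL bound, *wexA* is not transcribed.
So WexA is not produced.
With repressor TorP bound, *irpH* is not transcribed.
So IrpH is not produced.
With no repressor bound, *haxQ* is transcribed.
→ *haxQ* is ON in B.

both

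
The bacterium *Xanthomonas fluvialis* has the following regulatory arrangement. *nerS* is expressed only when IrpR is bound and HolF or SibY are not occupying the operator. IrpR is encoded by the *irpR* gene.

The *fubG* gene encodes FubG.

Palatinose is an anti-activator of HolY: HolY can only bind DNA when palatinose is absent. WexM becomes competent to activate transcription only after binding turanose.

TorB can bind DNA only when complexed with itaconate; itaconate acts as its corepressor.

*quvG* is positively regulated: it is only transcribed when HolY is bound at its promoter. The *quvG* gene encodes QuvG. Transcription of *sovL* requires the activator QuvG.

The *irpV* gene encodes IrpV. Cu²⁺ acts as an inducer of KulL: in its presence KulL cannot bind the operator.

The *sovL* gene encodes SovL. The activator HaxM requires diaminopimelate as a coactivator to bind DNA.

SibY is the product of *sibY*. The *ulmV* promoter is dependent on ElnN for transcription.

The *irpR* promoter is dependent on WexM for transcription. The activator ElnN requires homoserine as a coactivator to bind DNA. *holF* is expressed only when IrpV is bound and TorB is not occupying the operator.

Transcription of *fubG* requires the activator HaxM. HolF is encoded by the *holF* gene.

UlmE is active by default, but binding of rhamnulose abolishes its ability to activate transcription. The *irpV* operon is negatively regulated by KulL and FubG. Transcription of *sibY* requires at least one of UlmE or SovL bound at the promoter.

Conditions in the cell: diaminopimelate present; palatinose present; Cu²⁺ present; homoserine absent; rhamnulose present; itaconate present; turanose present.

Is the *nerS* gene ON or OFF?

ON

Cu²⁺ is present, so KulL is inactive.
Diaminopimelate is present, so HaxM is active.
No repressor is bound and HaxM is active, so *fubG* is transcribed.
So FubG is produced and active.
With repressor FubG bound, *irpV* is not transcribed.
So IrpV is not produced.
Itaconate is present, so TorB is active.
With repressor TorB bound, *holF* is not transcribed.
So HolF is not produced.
Turanose is present, so WexM is active.
No repressor is bound and WexM is active, so *irpR* is transcribed.
So IrpR is produced and active.
Rhamnulose is present, so UlmE is inactive.
Palatinose is present, so HolY is inactive.
Required activator HolY is absent, so *quvG* is not transcribed.
So QuvG is not produced.
Required activator QuvG is absent, so *sovL* is not transcribed.
So SovL is not produced.
No activator is available at the *sibY* promoter, so *sibY* is not transcribed.
So SibY is not produced.
No repressor is bound and IrpR is active, so *nerS* is transcribed.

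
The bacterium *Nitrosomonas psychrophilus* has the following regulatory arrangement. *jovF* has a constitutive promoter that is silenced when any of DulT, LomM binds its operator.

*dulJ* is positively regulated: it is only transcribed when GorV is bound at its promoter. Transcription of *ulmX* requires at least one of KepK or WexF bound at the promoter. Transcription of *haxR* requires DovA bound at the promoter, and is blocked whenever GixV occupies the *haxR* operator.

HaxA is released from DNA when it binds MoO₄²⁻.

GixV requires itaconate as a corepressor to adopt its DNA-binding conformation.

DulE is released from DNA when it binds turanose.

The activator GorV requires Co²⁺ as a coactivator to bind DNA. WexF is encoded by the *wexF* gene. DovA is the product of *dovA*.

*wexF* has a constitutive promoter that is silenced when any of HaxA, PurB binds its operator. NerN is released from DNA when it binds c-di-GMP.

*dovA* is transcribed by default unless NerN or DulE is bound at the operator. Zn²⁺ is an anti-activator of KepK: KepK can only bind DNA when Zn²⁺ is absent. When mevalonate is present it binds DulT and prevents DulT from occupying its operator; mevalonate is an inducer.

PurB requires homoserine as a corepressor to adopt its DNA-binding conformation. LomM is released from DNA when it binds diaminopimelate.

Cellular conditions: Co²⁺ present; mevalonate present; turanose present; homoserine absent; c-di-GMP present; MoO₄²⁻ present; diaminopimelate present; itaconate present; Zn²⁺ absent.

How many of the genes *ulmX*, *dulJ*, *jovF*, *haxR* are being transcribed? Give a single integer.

Zn²⁺ is absent, so KepK is active.
MoO₄²⁻ is present, so HaxA is inactive.
Homoserine is absent, so PurB is inactive.
With no repressor bound, *wexF* is transcribed.
So WexF is produced and active.
Activator KepK is present, so *ulmX* is transcribed.
→ *ulmX* is ON.
Co²⁺ is present, so GorV is active.
No repressor is bound and GorV is active, so *dulJ* is transcribed.
→ *dulJ* is ON.
Mevalonate is present, so DulT is inactive.
Diaminopimelate is present, so LomM is inactive.
With no repressor bound, *jovF* is transcribed.
→ *jovF* is ON.
Itaconate is present, so GixV is active.
c-di-GMP is present, so NerN is inactive.
Turanose is present, so DulE is inactive.
With no repressor bound, *dovA* is transcribed.
So DovA is produced and active.
With repressor GixV bound, *haxR* is not transcribed.
→ *haxR* is OFF.
3 of the 4 genes are transcribed.

3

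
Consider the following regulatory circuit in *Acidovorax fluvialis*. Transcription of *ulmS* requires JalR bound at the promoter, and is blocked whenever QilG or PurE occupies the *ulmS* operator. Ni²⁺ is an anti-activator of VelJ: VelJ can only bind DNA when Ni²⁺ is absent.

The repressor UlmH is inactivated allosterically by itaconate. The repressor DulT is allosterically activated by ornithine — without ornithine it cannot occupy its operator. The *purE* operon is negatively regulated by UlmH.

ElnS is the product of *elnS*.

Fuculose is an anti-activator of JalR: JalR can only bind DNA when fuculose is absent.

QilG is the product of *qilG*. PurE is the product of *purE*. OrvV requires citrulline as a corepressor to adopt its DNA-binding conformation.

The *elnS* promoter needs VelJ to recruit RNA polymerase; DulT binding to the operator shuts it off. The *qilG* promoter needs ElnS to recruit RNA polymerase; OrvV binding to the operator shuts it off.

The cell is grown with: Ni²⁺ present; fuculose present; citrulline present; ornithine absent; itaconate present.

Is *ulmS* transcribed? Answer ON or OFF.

OFF

Citrulline is present, so OrvV is active.
Ornithine is absent, so DulT is inactive.
Ni²⁺ is present, so VelJ is inactive.
Required activator VelJ is absent, so *elnS* is not transcribed.
So ElnS is not produced.
With repressor OrvV bound, *qilG* is not transcribed.
So QilG is not produced.
Itaconate is present, so UlmH is inactive.
With no repressor bound, *purE* is transcribed.
So PurE is produced and active.
Fuculose is present, so JalR is inactive.
With repressor PurE bound, *ulmS* is not transcribed.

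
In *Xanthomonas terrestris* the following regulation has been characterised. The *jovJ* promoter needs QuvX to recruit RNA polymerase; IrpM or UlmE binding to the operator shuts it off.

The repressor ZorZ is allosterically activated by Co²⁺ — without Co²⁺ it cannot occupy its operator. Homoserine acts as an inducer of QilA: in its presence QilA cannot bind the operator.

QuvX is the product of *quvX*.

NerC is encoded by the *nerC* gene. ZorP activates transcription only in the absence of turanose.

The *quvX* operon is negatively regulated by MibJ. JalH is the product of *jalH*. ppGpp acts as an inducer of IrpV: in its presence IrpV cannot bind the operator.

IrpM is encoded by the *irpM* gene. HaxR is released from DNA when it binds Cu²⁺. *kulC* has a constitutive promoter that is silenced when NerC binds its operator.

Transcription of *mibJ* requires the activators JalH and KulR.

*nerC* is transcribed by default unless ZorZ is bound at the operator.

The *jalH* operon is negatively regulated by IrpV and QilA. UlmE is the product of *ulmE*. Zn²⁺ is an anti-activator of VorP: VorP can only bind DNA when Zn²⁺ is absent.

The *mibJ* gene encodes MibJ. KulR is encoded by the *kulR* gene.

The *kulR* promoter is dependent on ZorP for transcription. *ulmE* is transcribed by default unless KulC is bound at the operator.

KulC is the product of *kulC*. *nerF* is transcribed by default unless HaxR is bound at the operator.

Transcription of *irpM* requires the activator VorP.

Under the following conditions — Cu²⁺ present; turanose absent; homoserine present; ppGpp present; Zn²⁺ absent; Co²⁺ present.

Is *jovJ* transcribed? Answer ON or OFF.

OFF

ppGpp is present, so IrpV is inactive.
Homoserine is present, so QilA is inactive.
With no repressor bound, *jalH* is transcribed.
So JalH is produced and active.
Turanose is absent, so ZorP is active.
No repressor is bound and ZorP is active, so *kulR* is transcribed.
So KulR is produced and active.
No repressor is bound and JalH and KulR are active, so *mibJ* is transcribed.
So MibJ is produced and active.
With repressor MibJ bound, *quvX* is not transcribed.
So QuvX is not produced.
Zn²⁺ is absent, so VorP is active.
No repressor is bound and VorP is active, so *irpM* is transcribed.
So IrpM is produced and active.
Co²⁺ is present, so ZorZ is active.
With repressor ZorZ bound, *nerC* is not transcribed.
So NerC is not produced.
With no repressor bound, *kulC* is transcribed.
So KulC is produced and active.
With repressor KulC bound, *ulmE* is not transcribed.
So UlmE is not produced.
With repressor IrpM bound, *jovJ* is not transcribed.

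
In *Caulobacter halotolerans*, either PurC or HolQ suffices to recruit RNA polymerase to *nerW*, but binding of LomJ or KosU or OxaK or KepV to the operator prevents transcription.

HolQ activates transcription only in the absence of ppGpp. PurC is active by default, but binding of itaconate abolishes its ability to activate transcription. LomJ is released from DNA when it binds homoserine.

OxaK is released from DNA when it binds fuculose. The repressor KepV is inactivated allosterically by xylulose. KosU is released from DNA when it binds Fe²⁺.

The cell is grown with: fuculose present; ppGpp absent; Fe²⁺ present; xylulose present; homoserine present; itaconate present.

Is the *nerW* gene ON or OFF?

Homoserine is present, so LomJ is inactive.
Fe²⁺ is present, so KosU is inactive.
Fuculose is present, so OxaK is inactive.
Xylulose is present, so KepV is inactive.
Itaconate is present, so PurC is inactive.
ppGpp is absent, so HolQ is active.
Activator HolQ is present, so *nerW* is transcribed.

ON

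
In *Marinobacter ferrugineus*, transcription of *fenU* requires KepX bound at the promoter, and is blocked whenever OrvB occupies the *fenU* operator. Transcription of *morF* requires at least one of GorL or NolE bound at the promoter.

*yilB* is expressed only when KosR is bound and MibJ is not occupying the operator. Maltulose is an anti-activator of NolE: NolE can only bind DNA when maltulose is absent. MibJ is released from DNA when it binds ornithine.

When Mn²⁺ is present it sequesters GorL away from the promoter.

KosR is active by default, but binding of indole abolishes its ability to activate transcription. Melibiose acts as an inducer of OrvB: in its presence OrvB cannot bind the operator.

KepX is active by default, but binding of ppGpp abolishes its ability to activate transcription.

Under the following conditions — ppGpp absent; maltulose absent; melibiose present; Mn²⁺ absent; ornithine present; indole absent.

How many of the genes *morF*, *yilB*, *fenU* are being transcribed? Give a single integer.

Mn²⁺ is absent, so GorL is active.
Maltulose is absent, so NolE is active.
Activator GorL is present, so *morF* is transcribed.
→ *morF* is ON.
Indole is absent, so KosR is active.
Ornithine is present, so MibJ is inactive.
No repressor is bound and KosR is active, so *yilB* is transcribed.
→ *yilB* is ON.
Melibiose is present, so OrvB is inactive.
ppGpp is absent, so KepX is active.
No repressor is bound and KepX is active, so *fenU* is transcribed.
→ *fenU* is ON.
3 of the 3 genes are transcribed.

3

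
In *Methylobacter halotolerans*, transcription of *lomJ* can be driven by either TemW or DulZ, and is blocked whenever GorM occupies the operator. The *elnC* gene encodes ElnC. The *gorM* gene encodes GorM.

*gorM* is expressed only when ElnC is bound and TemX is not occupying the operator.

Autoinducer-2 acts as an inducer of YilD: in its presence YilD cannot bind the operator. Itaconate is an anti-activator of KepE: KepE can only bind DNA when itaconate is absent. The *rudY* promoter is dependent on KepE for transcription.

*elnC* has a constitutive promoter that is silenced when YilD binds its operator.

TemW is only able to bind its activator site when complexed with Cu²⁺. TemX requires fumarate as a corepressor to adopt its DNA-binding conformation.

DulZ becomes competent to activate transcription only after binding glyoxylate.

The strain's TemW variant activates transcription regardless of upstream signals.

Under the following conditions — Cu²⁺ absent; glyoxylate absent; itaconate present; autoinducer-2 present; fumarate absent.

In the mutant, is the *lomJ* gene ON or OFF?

OFF

Autoinducer-2 is present, so YilD is inactive.
With no repressor bound, *elnC* is transcribed.
So ElnC is produced and active.
Fumarate is absent, so TemX is inactive.
No repressor is bound and ElnC is active, so *gorM* is transcribed.
So GorM is produced and active.
TemW is constitutively active in this strain.
Glyoxylate is absent, so DulZ is inactive.
With repressor GorM bound, *lomJ* is not transcribed.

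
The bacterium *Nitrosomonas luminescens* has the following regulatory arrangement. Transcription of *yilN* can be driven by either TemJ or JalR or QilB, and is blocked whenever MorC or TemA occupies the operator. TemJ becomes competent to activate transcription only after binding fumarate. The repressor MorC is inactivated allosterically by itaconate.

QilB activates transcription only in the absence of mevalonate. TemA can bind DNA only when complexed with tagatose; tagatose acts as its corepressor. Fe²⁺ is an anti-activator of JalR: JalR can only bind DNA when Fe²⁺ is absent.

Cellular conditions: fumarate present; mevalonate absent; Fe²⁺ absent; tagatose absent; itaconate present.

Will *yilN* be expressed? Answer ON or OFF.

ON

Itaconate is present, so MorC is inactive.
Fumarate is present, so TemJ is active.
Fe²⁺ is absent, so JalR is active.
Tagatose is absent, so TemA is inactive.
Mevalonate is absent, so QilB is active.
Activator TemJ is present, so *yilN* is transcribed.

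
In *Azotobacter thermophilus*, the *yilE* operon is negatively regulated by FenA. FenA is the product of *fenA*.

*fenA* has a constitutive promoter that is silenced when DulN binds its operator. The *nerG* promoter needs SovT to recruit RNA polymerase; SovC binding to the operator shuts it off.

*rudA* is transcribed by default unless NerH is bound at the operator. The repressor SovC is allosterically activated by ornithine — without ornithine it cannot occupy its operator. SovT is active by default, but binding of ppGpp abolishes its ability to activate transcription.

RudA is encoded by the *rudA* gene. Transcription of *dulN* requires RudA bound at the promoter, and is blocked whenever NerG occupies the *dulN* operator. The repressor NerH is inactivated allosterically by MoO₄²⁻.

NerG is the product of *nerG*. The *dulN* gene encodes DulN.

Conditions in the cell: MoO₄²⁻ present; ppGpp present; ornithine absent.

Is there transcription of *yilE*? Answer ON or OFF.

MoO₄²⁻ is present, so NerH is inactive.
With no repressor bound, *rudA* is transcribed.
So RudA is produced and active.
Ornithine is absent, so SovC is inactive.
ppGpp is present, so SovT is inactive.
Required activator SovT is absent, so *nerG* is not transcribed.
So NerG is not produced.
No repressor is bound and RudA is active, so *dulN* is transcribed.
So DulN is produced and active.
With repressor DulN bound, *fenA* is not transcribed.
So FenA is not produced.
With no repressor bound, *yilE* is transcribed.

ON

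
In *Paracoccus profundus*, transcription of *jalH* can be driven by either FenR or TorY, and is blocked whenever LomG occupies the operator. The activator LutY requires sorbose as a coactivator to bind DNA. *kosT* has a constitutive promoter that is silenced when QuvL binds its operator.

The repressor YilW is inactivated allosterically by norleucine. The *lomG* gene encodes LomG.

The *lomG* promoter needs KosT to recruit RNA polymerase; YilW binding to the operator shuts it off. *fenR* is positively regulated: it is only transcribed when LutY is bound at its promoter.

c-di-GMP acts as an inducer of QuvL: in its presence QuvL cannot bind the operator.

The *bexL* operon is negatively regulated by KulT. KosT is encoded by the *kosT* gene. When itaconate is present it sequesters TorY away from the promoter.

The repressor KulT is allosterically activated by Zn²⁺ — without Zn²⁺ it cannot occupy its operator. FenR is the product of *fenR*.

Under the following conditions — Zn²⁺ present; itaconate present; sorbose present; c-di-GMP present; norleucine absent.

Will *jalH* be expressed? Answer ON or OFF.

Norleucine is absent, so YilW is active.
c-di-GMP is present, so QuvL is inactive.
With no repressor bound, *kosT* is transcribed.
So KosT is produced and active.
With repressor YilW bound, *lomG* is not transcribed.
So LomG is not produced.
Sorbose is present, so LutY is active.
No repressor is bound and LutY is active, so *fenR* is transcribed.
So FenR is produced and active.
Itaconate is present, so TorY is inactive.
Activator FenR is present, so *jalH* is transcribed.

ON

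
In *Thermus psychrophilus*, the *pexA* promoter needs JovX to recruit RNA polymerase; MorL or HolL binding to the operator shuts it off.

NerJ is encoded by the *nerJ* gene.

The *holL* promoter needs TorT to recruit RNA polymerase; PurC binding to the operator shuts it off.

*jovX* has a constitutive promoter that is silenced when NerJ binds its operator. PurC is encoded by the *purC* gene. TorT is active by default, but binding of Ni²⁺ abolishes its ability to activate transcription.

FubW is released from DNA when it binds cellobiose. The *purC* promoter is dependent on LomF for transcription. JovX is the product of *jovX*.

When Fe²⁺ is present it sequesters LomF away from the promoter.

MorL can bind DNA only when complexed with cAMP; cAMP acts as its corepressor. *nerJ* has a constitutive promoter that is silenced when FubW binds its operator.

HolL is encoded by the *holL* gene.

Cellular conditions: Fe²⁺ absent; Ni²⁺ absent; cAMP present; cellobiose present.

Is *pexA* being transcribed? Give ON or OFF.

OFF

Cellobiose is present, so FubW is inactive.
With no repressor bound, *nerJ* is transcribed.
So NerJ is produced and active.
With repressor NerJ bound, *jovX* is not transcribed.
So JovX is not produced.
cAMP is present, so MorL is active.
Fe²⁺ is absent, so LomF is active.
No repressor is bound and LomF is active, so *purC* is transcribed.
So PurC is produced and active.
Ni²⁺ is absent, so TorT is active.
With repressor PurC bound, *holL* is not transcribed.
So HolL is not produced.
With repressor MorL bound, *pexA* is not transcribed.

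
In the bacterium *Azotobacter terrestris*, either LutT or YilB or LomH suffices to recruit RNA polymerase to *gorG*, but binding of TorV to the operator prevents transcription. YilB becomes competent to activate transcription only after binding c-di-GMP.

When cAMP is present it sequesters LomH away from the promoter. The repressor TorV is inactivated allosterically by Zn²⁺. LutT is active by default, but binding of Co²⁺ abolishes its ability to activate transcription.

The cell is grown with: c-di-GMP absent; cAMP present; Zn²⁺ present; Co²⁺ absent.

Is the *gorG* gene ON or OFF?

ON

Co²⁺ is absent, so LutT is active.
c-di-GMP is absent, so YilB is inactive.
Zn²⁺ is present, so TorV is inactive.
cAMP is present, so LomH is inactive.
Activator LutT is present, so *gorG* is transcribed.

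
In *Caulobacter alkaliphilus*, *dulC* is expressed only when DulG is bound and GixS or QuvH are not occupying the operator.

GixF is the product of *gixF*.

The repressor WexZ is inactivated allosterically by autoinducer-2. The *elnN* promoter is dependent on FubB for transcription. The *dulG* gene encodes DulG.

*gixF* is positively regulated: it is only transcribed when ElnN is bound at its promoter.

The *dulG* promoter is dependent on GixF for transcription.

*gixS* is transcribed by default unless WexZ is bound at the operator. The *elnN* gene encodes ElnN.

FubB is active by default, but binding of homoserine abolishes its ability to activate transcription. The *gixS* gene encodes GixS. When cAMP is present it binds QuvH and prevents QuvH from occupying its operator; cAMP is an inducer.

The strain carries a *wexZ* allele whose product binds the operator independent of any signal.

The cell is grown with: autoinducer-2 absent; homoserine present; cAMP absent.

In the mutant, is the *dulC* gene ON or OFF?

WexZ is constitutively active in this strain.
With repressor WexZ bound, *gixS* is not transcribed.
So GixS is not produced.
cAMP is absent, so QuvH is active.
Homoserine is present, so FubB is inactive.
Required activator FubB is absent, so *elnN* is not transcribed.
So ElnN is not produced.
Required activator ElnN is absent, so *gixF* is not transcribed.
So GixF is not produced.
Required activator GixF is absent, so *dulG* is not transcribed.
So DulG is not produced.
With repressor QuvH bound, *dulC* is not transcribed.

OFF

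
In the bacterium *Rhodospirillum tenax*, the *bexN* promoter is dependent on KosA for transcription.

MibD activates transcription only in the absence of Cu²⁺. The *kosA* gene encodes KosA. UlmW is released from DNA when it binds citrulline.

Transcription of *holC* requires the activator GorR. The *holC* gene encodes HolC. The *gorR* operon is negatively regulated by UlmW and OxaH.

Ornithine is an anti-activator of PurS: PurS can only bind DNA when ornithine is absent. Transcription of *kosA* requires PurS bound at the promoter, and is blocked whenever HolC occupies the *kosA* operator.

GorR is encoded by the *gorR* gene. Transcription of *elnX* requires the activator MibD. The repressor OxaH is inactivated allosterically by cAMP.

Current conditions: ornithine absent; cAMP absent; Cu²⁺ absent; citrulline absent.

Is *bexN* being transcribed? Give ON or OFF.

Citrulline is absent, so UlmW is active.
cAMP is absent, so OxaH is active.
With repressor UlmW bound, *gorR* is not transcribed.
So GorR is not produced.
Required activator GorR is absent, so *holC* is not transcribed.
So HolC is not produced.
Ornithine is absent, so PurS is active.
No repressor is bound and PurS is active, so *kosA* is transcribed.
So KosA is produced and active.
No repressor is bound and KosA is active, so *bexN* is transcribed.

ON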